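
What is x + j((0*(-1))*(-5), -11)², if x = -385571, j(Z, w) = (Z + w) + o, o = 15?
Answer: -385555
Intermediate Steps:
j(Z, w) = 15 + Z + w (j(Z, w) = (Z + w) + 15 = 15 + Z + w)
x + j((0*(-1))*(-5), -11)² = -385571 + (15 + (0*(-1))*(-5) - 11)² = -385571 + (15 + 0*(-5) - 11)² = -385571 + (15 + 0 - 11)² = -385571 + 4² = -385571 + 16 = -385555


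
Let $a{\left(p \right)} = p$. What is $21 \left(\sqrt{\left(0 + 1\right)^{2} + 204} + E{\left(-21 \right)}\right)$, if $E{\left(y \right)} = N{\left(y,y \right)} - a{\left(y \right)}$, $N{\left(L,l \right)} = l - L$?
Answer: $441 + 21 \sqrt{205} \approx 741.67$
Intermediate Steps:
$E{\left(y \right)} = - y$ ($E{\left(y \right)} = \left(y - y\right) - y = 0 - y = - y$)
$21 \left(\sqrt{\left(0 + 1\right)^{2} + 204} + E{\left(-21 \right)}\right) = 21 \left(\sqrt{\left(0 + 1\right)^{2} + 204} - -21\right) = 21 \left(\sqrt{1^{2} + 204} + 21\right) = 21 \left(\sqrt{1 + 204} + 21\right) = 21 \left(\sqrt{205} + 21\right) = 21 \left(21 + \sqrt{205}\right) = 441 + 21 \sqrt{205}$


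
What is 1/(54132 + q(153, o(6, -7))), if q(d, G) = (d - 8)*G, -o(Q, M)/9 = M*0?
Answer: 1/54132 ≈ 1.8473e-5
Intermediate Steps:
o(Q, M) = 0 (o(Q, M) = -9*M*0 = -9*0 = 0)
q(d, G) = G*(-8 + d) (q(d, G) = (-8 + d)*G = G*(-8 + d))
1/(54132 + q(153, o(6, -7))) = 1/(54132 + 0*(-8 + 153)) = 1/(54132 + 0*145) = 1/(54132 + 0) = 1/54132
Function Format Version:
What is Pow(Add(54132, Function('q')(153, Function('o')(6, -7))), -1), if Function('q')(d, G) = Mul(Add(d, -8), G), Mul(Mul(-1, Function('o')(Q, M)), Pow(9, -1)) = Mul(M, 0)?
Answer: Rational(1, 54132) ≈ 1.8473e-5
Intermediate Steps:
Function('o')(Q, M) = 0 (Function('o')(Q, M) = Mul(-9, Mul(M, 0)) = Mul(-9, 0) = 0)
Function('q')(d, G) = Mul(G, Add(-8, d)) (Function('q')(d, G) = Mul(Add(-8, d), G) = Mul(G, Add(-8, d)))
Pow(Add(54132, Function('q')(153, Function('o')(6, -7))), -1) = Pow(Add(54132, Mul(0, Add(-8, 153))), -1) = Pow(Add(54132, Mul(0, 145)), -1) = Pow(Add(54132, 0), -1) = Pow(54132, -1) = Rational(1, 54132)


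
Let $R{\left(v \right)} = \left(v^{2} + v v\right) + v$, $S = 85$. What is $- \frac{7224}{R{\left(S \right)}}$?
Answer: $- \frac{2408}{4845} \approx -0.49701$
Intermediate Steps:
$R{\left(v \right)} = v + 2 v^{2}$ ($R{\left(v \right)} = \left(v^{2} + v^{2}\right) + v = 2 v^{2} + v = v + 2 v^{2}$)
$- \frac{7224}{R{\left(S \right)}} = - \frac{7224}{85 \left(1 + 2 \cdot 85\right)} = - \frac{7224}{85 \left(1 + 170\right)} = - \frac{7224}{85 \cdot 171} = - \frac{7224}{14535} = \left(-7224\right) \frac{1}{14535} = - \frac{2408}{4845}$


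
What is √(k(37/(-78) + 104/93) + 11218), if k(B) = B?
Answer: √7288034962/806 ≈ 105.92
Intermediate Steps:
√(k(37/(-78) + 104/93) + 11218) = √((37/(-78) + 104/93) + 11218) = √((37*(-1/78) + 104*(1/93)) + 11218) = √((-37/78 + 104/93) + 11218) = √(519/806 + 11218) = √(9042227/806) = √7288034962/806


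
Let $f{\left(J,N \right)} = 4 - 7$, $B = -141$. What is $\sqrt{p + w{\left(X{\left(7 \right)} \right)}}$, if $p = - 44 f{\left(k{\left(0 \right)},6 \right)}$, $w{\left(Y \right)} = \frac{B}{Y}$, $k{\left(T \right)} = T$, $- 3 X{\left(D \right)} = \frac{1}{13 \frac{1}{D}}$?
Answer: $\frac{\sqrt{44961}}{7} \approx 30.291$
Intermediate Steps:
$X{\left(D \right)} = - \frac{D}{39}$ ($X{\left(D \right)} = - \frac{1}{3 \frac{13}{D}} = - \frac{\frac{1}{13} D}{3} = - \frac{D}{39}$)
$w{\left(Y \right)} = - \frac{141}{Y}$
$f{\left(J,N \right)} = -3$ ($f{\left(J,N \right)} = 4 - 7 = -3$)
$p = 132$ ($p = \left(-44\right) \left(-3\right) = 132$)
$\sqrt{p + w{\left(X{\left(7 \right)} \right)}} = \sqrt{132 - \frac{141}{\left(- \frac{1}{39}\right) 7}} = \sqrt{132 - \frac{141}{- \frac{7}{39}}} = \sqrt{132 - - \frac{5499}{7}} = \sqrt{132 + \frac{5499}{7}} = \sqrt{\frac{6423}{7}} = \frac{\sqrt{44961}}{7}$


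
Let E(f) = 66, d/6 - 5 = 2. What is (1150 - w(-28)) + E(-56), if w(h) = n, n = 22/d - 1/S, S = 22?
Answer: 561571/462 ≈ 1215.5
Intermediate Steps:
d = 42 (d = 30 + 6*2 = 30 + 12 = 42)
n = 221/462 (n = 22/42 - 1/22 = 22*(1/42) - 1*1/22 = 11/21 - 1/22 = 221/462 ≈ 0.47835)
w(h) = 221/462
(1150 - w(-28)) + E(-56) = (1150 - 1*221/462) + 66 = (1150 - 221/462) + 66 = 531079/462 + 66 = 561571/462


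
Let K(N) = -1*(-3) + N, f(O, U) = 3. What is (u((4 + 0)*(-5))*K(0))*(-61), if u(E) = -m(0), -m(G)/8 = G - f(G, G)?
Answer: 4392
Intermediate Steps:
K(N) = 3 + N
m(G) = 24 - 8*G (m(G) = -8*(G - 1*3) = -8*(G - 3) = -8*(-3 + G) = 24 - 8*G)
u(E) = -24 (u(E) = -(24 - 8*0) = -(24 + 0) = -1*24 = -24)
(u((4 + 0)*(-5))*K(0))*(-61) = -24*(3 + 0)*(-61) = -24*3*(-61) = -72*(-61) = 4392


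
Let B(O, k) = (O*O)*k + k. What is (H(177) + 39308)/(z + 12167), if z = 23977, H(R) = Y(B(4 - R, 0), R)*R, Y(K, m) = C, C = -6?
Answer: 19123/18072 ≈ 1.0582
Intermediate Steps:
B(O, k) = k + k*O² (B(O, k) = O²*k + k = k*O² + k = k + k*O²)
Y(K, m) = -6
H(R) = -6*R
(H(177) + 39308)/(z + 12167) = (-6*177 + 39308)/(23977 + 12167) = (-1062 + 39308)/36144 = 38246*(1/36144) = 19123/18072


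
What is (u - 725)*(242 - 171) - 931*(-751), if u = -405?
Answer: 618951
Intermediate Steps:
(u - 725)*(242 - 171) - 931*(-751) = (-405 - 725)*(242 - 171) - 931*(-751) = -1130*71 + 699181 = -80230 + 699181 = 618951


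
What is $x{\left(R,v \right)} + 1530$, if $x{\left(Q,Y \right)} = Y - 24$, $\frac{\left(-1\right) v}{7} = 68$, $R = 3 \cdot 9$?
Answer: $1030$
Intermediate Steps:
$R = 27$
$v = -476$ ($v = \left(-7\right) 68 = -476$)
$x{\left(Q,Y \right)} = -24 + Y$
$x{\left(R,v \right)} + 1530 = \left(-24 - 476\right) + 1530 = -500 + 1530 = 1030$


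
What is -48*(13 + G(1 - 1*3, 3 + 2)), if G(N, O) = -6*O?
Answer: 816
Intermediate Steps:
-48*(13 + G(1 - 1*3, 3 + 2)) = -48*(13 - 6*(3 + 2)) = -48*(13 - 6*5) = -48*(13 - 30) = -48*(-17) = 816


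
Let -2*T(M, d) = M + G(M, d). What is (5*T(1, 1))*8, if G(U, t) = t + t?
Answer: -60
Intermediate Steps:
G(U, t) = 2*t
T(M, d) = -d - M/2 (T(M, d) = -(M + 2*d)/2 = -d - M/2)
(5*T(1, 1))*8 = (5*(-1*1 - ½*1))*8 = (5*(-1 - ½))*8 = (5*(-3/2))*8 = -15/2*8 = -60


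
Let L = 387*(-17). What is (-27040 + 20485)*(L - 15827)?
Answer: 146871330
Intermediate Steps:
L = -6579
(-27040 + 20485)*(L - 15827) = (-27040 + 20485)*(-6579 - 15827) = -6555*(-22406) = 146871330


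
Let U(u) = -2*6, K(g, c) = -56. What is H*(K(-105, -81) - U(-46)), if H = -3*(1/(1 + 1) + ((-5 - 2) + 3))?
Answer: -462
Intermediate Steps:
U(u) = -12
H = 21/2 (H = -3*(1/2 + (-7 + 3)) = -3*(1/2 - 4) = -3*(-7/2) = 21/2 ≈ 10.500)
H*(K(-105, -81) - U(-46)) = 21*(-56 - 1*(-12))/2 = 21*(-56 + 12)/2 = (21/2)*(-44) = -462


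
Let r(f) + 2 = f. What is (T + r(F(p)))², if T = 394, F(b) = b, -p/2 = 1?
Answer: 152100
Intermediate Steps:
p = -2 (p = -2*1 = -2)
r(f) = -2 + f
(T + r(F(p)))² = (394 + (-2 - 2))² = (394 - 4)² = 390² = 152100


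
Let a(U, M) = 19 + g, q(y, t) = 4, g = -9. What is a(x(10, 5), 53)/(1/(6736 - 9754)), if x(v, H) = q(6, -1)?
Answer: -30180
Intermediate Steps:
x(v, H) = 4
a(U, M) = 10 (a(U, M) = 19 - 9 = 10)
a(x(10, 5), 53)/(1/(6736 - 9754)) = 10/(1/(6736 - 9754)) = 10/(1/(-3018)) = 10/(-1/3018) = 10*(-3018) = -30180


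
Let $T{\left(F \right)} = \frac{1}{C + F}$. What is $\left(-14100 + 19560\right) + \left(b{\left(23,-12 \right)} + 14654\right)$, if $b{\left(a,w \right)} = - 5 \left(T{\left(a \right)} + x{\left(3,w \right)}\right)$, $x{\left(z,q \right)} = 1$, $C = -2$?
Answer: $\frac{422284}{21} \approx 20109.0$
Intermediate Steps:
$T{\left(F \right)} = \frac{1}{-2 + F}$
$b{\left(a,w \right)} = -5 - \frac{5}{-2 + a}$ ($b{\left(a,w \right)} = - 5 \left(\frac{1}{-2 + a} + 1\right) = - 5 \left(1 + \frac{1}{-2 + a}\right) = -5 - \frac{5}{-2 + a}$)
$\left(-14100 + 19560\right) + \left(b{\left(23,-12 \right)} + 14654\right) = \left(-14100 + 19560\right) + \left(\frac{5 \left(1 - 23\right)}{-2 + 23} + 14654\right) = 5460 + \left(\frac{5 \left(1 - 23\right)}{21} + 14654\right) = 5460 + \left(5 \cdot \frac{1}{21} \left(-22\right) + 14654\right) = 5460 + \left(- \frac{110}{21} + 14654\right) = 5460 + \frac{307624}{21} = \frac{422284}{21}$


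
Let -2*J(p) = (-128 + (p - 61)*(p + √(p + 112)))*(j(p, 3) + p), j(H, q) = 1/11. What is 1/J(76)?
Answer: -5566/205450857 + 55*√47/68483619 ≈ -2.1586e-5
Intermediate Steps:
j(H, q) = 1/11
J(p) = -(-128 + (-61 + p)*(p + √(112 + p)))*(1/11 + p)/2 (J(p) = -(-128 + (p - 61)*(p + √(p + 112)))*(1/11 + p)/2 = -(-128 + (-61 + p)*(p + √(112 + p)))*(1/11 + p)/2)
1/J(76) = 1/(64/11 - ½*76³ + 61*√(112 + 76)/22 + (335/11)*76² + (1469/22)*76 - ½*76²*√(112 + 76) + (335/11)*76*√(112 + 76)) = 1/(64/11 - ½*438976 + 61*√188/22 + (335/11)*5776 + 55822/11 - ½*5776*√188 + (335/11)*76*√188) = 1/(64/11 - 219488 + 61*(2*√47)/22 + 1934960/11 + 55822/11 - ½*5776*2*√47 + (335/11)*76*(2*√47)) = 1/(64/11 - 219488 + 61*√47/11 + 1934960/11 + 55822/11 - 5776*√47 + 50920*√47/11) = 1/(-38502 - 12555*√47/11)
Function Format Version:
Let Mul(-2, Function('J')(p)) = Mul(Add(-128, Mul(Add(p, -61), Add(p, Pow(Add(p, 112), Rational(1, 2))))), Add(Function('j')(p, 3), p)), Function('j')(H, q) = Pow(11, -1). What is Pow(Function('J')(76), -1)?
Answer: Add(Rational(-5566, 205450857), Mul(Rational(55, 68483619), Pow(47, Rational(1, 2)))) ≈ -2.1586e-5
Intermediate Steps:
Function('j')(H, q) = Rational(1, 11)
Function('J')(p) = Mul(Rational(-1, 2), Add(-128, Mul(Add(-61, p), Add(p, Pow(Add(112, p), Rational(1, 2))))), Add(Rational(1, 11), p)) (Function('J')(p) = Mul(Rational(-1, 2), Mul(Add(-128, Mul(Add(p, -61), Add(p, Pow(Add(p, 112), Rational(1, 2))))), Add(Rational(1, 11), p))) = Mul(Rational(-1, 2), Mul(Add(-128, Mul(Add(-61, p), Add(p, Pow(Add(112, p), Rational(1, 2))))), Add(Rational(1, 11), p))) = Mul(Rational(-1, 2), Add(-128, Mul(Add(-61, p), Add(p, Pow(Add(112, p), Rational(1, 2))))), Add(Rational(1, 11), p)))
Pow(Function('J')(76), -1) = Pow(Add(Rational(64, 11), Mul(Rational(-1, 2), Pow(76, 3)), Mul(Rational(61, 22), Pow(Add(112, 76), Rational(1, 2))), Mul(Rational(335, 11), Pow(76, 2)), Mul(Rational(1469, 22), 76), Mul(Rational(-1, 2), Pow(76, 2), Pow(Add(112, 76), Rational(1, 2))), Mul(Rational(335, 11), 76, Pow(Add(112, 76), Rational(1, 2)))), -1) = Pow(Add(Rational(64, 11), Mul(Rational(-1, 2), 438976), Mul(Rational(61, 22), Pow(188, Rational(1, 2))), Mul(Rational(335, 11), 5776), Rational(55822, 11), Mul(Rational(-1, 2), 5776, Pow(188, Rational(1, 2))), Mul(Rational(335, 11), 76, Pow(188, Rational(1, 2)))), -1) = Pow(Add(Rational(64, 11), -219488, Mul(Rational(61, 22), Mul(2, Pow(47, Rational(1, 2)))), Rational(1934960, 11), Rational(55822, 11), Mul(Rational(-1, 2), 5776, Mul(2, Pow(47, Rational(1, 2)))), Mul(Rational(335, 11), 76, Mul(2, Pow(47, Rational(1, 2))))), -1) = Pow(Add(Rational(64, 11), -219488, Mul(Rational(61, 11), Pow(47, Rational(1, 2))), Rational(1934960, 11), Rational(55822, 11), Mul(-5776, Pow(47, Rational(1, 2))), Mul(Rational(50920, 11), Pow(47, Rational(1, 2)))), -1) = Pow(Add(-38502, Mul(Rational(-12555, 11), Pow(47, Rational(1, 2)))), -1)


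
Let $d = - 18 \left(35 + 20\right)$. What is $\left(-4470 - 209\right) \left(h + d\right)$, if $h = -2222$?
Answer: $15028948$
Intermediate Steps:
$d = -990$ ($d = \left(-18\right) 55 = -990$)
$\left(-4470 - 209\right) \left(h + d\right) = \left(-4470 - 209\right) \left(-2222 - 990\right) = \left(-4679\right) \left(-3212\right) = 15028948$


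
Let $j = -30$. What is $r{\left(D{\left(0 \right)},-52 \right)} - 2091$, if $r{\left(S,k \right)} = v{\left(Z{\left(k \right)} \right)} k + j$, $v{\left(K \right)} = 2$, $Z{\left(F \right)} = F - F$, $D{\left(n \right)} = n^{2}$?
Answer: $-2225$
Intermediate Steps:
$Z{\left(F \right)} = 0$
$r{\left(S,k \right)} = -30 + 2 k$ ($r{\left(S,k \right)} = 2 k - 30 = -30 + 2 k$)
$r{\left(D{\left(0 \right)},-52 \right)} - 2091 = \left(-30 + 2 \left(-52\right)\right) - 2091 = \left(-30 - 104\right) - 2091 = -134 - 2091 = -2225$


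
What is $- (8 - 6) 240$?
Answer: $-480$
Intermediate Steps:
$- (8 - 6) 240 = \left(-1\right) 2 \cdot 240 = \left(-2\right) 240 = -480$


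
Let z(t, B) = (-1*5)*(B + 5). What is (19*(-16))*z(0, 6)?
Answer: 16720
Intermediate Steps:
z(t, B) = -25 - 5*B (z(t, B) = -5*(5 + B) = -25 - 5*B)
(19*(-16))*z(0, 6) = (19*(-16))*(-25 - 5*6) = -304*(-25 - 30) = -304*(-55) = 16720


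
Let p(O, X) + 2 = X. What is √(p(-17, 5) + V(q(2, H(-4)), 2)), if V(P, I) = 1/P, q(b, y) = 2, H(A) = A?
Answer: √14/2 ≈ 1.8708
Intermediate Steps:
p(O, X) = -2 + X
√(p(-17, 5) + V(q(2, H(-4)), 2)) = √((-2 + 5) + 1/2) = √(3 + ½) = √(7/2) = √14/2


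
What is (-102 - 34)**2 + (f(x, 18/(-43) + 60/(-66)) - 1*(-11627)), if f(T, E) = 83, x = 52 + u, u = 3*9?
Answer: 30206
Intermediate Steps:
u = 27
x = 79 (x = 52 + 27 = 79)
(-102 - 34)**2 + (f(x, 18/(-43) + 60/(-66)) - 1*(-11627)) = (-102 - 34)**2 + (83 - 1*(-11627)) = (-136)**2 + (83 + 11627) = 18496 + 11710 = 30206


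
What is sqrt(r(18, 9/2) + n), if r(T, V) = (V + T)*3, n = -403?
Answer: I*sqrt(1342)/2 ≈ 18.317*I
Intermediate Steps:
r(T, V) = 3*T + 3*V (r(T, V) = (T + V)*3 = 3*T + 3*V)
sqrt(r(18, 9/2) + n) = sqrt((3*18 + 3*(9/2)) - 403) = sqrt((54 + 3*(9*(1/2))) - 403) = sqrt((54 + 3*(9/2)) - 403) = sqrt((54 + 27/2) - 403) = sqrt(135/2 - 403) = sqrt(-671/2) = I*sqrt(1342)/2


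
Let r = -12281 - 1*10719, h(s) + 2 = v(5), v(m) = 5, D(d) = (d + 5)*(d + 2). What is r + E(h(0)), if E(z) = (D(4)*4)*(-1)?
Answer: -23216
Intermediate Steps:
D(d) = (2 + d)*(5 + d) (D(d) = (5 + d)*(2 + d) = (2 + d)*(5 + d))
h(s) = 3 (h(s) = -2 + 5 = 3)
r = -23000 (r = -12281 - 10719 = -23000)
E(z) = -216 (E(z) = ((10 + 4**2 + 7*4)*4)*(-1) = ((10 + 16 + 28)*4)*(-1) = (54*4)*(-1) = 216*(-1) = -216)
r + E(h(0)) = -23000 - 216 = -23216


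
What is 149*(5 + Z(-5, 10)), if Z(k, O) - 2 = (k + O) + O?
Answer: 3278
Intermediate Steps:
Z(k, O) = 2 + k + 2*O (Z(k, O) = 2 + ((k + O) + O) = 2 + ((O + k) + O) = 2 + (k + 2*O) = 2 + k + 2*O)
149*(5 + Z(-5, 10)) = 149*(5 + (2 - 5 + 2*10)) = 149*(5 + (2 - 5 + 20)) = 149*(5 + 17) = 149*22 = 3278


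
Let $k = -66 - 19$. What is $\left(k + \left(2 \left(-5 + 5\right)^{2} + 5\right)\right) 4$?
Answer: $-320$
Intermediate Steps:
$k = -85$ ($k = -66 - 19 = -85$)
$\left(k + \left(2 \left(-5 + 5\right)^{2} + 5\right)\right) 4 = \left(-85 + \left(2 \left(-5 + 5\right)^{2} + 5\right)\right) 4 = \left(-85 + \left(2 \cdot 0^{2} + 5\right)\right) 4 = \left(-85 + \left(2 \cdot 0 + 5\right)\right) 4 = \left(-85 + \left(0 + 5\right)\right) 4 = \left(-85 + 5\right) 4 = \left(-80\right) 4 = -320$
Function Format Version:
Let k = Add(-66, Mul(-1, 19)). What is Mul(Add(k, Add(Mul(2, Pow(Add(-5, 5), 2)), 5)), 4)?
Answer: -320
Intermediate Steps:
k = -85 (k = Add(-66, -19) = -85)
Mul(Add(k, Add(Mul(2, Pow(Add(-5, 5), 2)), 5)), 4) = Mul(Add(-85, Add(Mul(2, Pow(Add(-5, 5), 2)), 5)), 4) = Mul(Add(-85, Add(Mul(2, Pow(0, 2)), 5)), 4) = Mul(Add(-85, Add(Mul(2, 0), 5)), 4) = Mul(Add(-85, Add(0, 5)), 4) = Mul(Add(-85, 5), 4) = Mul(-80, 4) = -320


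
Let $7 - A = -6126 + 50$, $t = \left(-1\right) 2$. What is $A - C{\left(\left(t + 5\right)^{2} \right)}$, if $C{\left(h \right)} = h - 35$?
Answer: $6109$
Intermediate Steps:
$t = -2$
$C{\left(h \right)} = -35 + h$
$A = 6083$ ($A = 7 - \left(-6126 + 50\right) = 7 - -6076 = 7 + 6076 = 6083$)
$A - C{\left(\left(t + 5\right)^{2} \right)} = 6083 - \left(-35 + \left(-2 + 5\right)^{2}\right) = 6083 - \left(-35 + 3^{2}\right) = 6083 - \left(-35 + 9\right) = 6083 - -26 = 6083 + 26 = 6109$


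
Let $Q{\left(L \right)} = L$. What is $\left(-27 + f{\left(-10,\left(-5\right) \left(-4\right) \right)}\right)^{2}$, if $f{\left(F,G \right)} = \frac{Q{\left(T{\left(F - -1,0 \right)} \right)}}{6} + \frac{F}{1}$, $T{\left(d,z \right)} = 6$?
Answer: $1296$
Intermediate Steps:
$f{\left(F,G \right)} = 1 + F$ ($f{\left(F,G \right)} = \frac{6}{6} + \frac{F}{1} = 6 \cdot \frac{1}{6} + F 1 = 1 + F$)
$\left(-27 + f{\left(-10,\left(-5\right) \left(-4\right) \right)}\right)^{2} = \left(-27 + \left(1 - 10\right)\right)^{2} = \left(-27 - 9\right)^{2} = \left(-36\right)^{2} = 1296$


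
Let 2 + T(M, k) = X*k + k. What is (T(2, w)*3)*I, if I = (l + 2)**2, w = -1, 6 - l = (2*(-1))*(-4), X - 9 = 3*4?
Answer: 0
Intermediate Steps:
X = 21 (X = 9 + 3*4 = 9 + 12 = 21)
l = -2 (l = 6 - 2*(-1)*(-4) = 6 - (-2)*(-4) = 6 - 1*8 = 6 - 8 = -2)
T(M, k) = -2 + 22*k (T(M, k) = -2 + (21*k + k) = -2 + 22*k)
I = 0 (I = (-2 + 2)**2 = 0**2 = 0)
(T(2, w)*3)*I = ((-2 + 22*(-1))*3)*0 = ((-2 - 22)*3)*0 = -24*3*0 = -72*0 = 0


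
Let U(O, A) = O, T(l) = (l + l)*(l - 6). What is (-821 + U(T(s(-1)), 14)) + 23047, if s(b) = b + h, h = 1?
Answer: 22226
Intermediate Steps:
s(b) = 1 + b (s(b) = b + 1 = 1 + b)
T(l) = 2*l*(-6 + l) (T(l) = (2*l)*(-6 + l) = 2*l*(-6 + l))
(-821 + U(T(s(-1)), 14)) + 23047 = (-821 + 2*(1 - 1)*(-6 + (1 - 1))) + 23047 = (-821 + 2*0*(-6 + 0)) + 23047 = (-821 + 2*0*(-6)) + 23047 = (-821 + 0) + 23047 = -821 + 23047 = 22226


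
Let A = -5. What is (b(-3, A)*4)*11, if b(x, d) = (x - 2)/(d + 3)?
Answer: 110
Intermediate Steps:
b(x, d) = (-2 + x)/(3 + d)
(b(-3, A)*4)*11 = (((-2 - 3)/(3 - 5))*4)*11 = ((-5/(-2))*4)*11 = (-1/2*(-5)*4)*11 = ((5/2)*4)*11 = 10*11 = 110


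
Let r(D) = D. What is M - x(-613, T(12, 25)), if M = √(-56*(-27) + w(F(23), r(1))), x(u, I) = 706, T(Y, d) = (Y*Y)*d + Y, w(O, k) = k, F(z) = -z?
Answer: -706 + √1513 ≈ -667.10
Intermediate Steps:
T(Y, d) = Y + d*Y² (T(Y, d) = Y²*d + Y = d*Y² + Y = Y + d*Y²)
M = √1513 (M = √(-56*(-27) + 1) = √(1512 + 1) = √1513 ≈ 38.897)
M - x(-613, T(12, 25)) = √1513 - 1*706 = √1513 - 706 = -706 + √1513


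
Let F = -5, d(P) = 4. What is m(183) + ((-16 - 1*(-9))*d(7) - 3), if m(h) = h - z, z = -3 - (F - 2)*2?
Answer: 141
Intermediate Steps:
z = 11 (z = -3 - (-5 - 2)*2 = -3 - (-7)*2 = -3 - 1*(-14) = -3 + 14 = 11)
m(h) = -11 + h (m(h) = h - 1*11 = h - 11 = -11 + h)
m(183) + ((-16 - 1*(-9))*d(7) - 3) = (-11 + 183) + ((-16 - 1*(-9))*4 - 3) = 172 + ((-16 + 9)*4 - 3) = 172 + (-7*4 - 3) = 172 + (-28 - 3) = 172 - 31 = 141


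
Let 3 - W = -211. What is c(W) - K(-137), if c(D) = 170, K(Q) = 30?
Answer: 140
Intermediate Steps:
W = 214 (W = 3 - 1*(-211) = 3 + 211 = 214)
c(W) - K(-137) = 170 - 1*30 = 170 - 30 = 140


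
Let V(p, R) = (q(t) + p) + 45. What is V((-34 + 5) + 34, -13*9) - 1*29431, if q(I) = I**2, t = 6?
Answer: -29345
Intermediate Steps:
V(p, R) = 81 + p (V(p, R) = (6**2 + p) + 45 = (36 + p) + 45 = 81 + p)
V((-34 + 5) + 34, -13*9) - 1*29431 = (81 + ((-34 + 5) + 34)) - 1*29431 = (81 + (-29 + 34)) - 29431 = (81 + 5) - 29431 = 86 - 29431 = -29345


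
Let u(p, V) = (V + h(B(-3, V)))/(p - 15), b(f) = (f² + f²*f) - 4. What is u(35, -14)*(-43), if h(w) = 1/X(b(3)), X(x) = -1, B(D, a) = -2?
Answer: 129/4 ≈ 32.250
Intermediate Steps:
b(f) = -4 + f² + f³ (b(f) = (f² + f³) - 4 = -4 + f² + f³)
h(w) = -1 (h(w) = 1/(-1) = -1)
u(p, V) = (-1 + V)/(-15 + p) (u(p, V) = (V - 1)/(p - 15) = (-1 + V)/(-15 + p))
u(35, -14)*(-43) = ((-1 - 14)/(-15 + 35))*(-43) = (-15/20)*(-43) = ((1/20)*(-15))*(-43) = -¾*(-43) = 129/4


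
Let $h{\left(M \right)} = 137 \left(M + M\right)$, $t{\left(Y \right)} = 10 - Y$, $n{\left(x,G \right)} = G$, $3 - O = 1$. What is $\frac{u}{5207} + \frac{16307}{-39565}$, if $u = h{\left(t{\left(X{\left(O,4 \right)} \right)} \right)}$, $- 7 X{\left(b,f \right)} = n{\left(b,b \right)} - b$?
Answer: $\frac{573111}{5024755} \approx 0.11406$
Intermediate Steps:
$O = 2$ ($O = 3 - 1 = 2$)
$X{\left(b,f \right)} = 0$ ($X{\left(b,f \right)} = - \frac{b - b}{7} = \left(- \frac{1}{7}\right) 0 = 0$)
$h{\left(M \right)} = 274 M$ ($h{\left(M \right)} = 137 \cdot 2 M = 274 M$)
$u = 2740$ ($u = 274 \left(10 - 0\right) = 274 \left(10 + 0\right) = 274 \cdot 10 = 2740$)
$\frac{u}{5207} + \frac{16307}{-39565} = \frac{2740}{5207} + \frac{16307}{-39565} = 2740 \cdot \frac{1}{5207} + 16307 \left(- \frac{1}{39565}\right) = \frac{2740}{5207} - \frac{16307}{39565} = \frac{573111}{5024755}$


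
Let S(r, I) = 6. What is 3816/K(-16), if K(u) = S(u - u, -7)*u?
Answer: -159/4 ≈ -39.750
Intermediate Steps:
K(u) = 6*u
3816/K(-16) = 3816/((6*(-16))) = 3816/(-96) = 3816*(-1/96) = -159/4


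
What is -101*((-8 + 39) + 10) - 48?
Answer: -4189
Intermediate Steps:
-101*((-8 + 39) + 10) - 48 = -101*(31 + 10) - 48 = -101*41 - 48 = -4141 - 48 = -4189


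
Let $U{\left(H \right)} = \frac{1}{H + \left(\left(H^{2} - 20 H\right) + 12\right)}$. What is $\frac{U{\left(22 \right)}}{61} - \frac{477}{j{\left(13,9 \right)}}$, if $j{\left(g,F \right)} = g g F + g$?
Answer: $- \frac{43616}{140361} \approx -0.31074$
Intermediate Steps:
$j{\left(g,F \right)} = g + F g^{2}$ ($j{\left(g,F \right)} = g^{2} F + g = F g^{2} + g = g + F g^{2}$)
$U{\left(H \right)} = \frac{1}{12 + H^{2} - 19 H}$ ($U{\left(H \right)} = \frac{1}{H + \left(12 + H^{2} - 20 H\right)} = \frac{1}{12 + H^{2} - 19 H}$)
$\frac{U{\left(22 \right)}}{61} - \frac{477}{j{\left(13,9 \right)}} = \frac{1}{\left(12 + 22^{2} - 418\right) 61} - \frac{477}{13 \left(1 + 9 \cdot 13\right)} = \frac{1}{12 + 484 - 418} \cdot \frac{1}{61} - \frac{477}{13 \left(1 + 117\right)} = \frac{1}{78} \cdot \frac{1}{61} - \frac{477}{13 \cdot 118} = \frac{1}{78} \cdot \frac{1}{61} - \frac{477}{1534} = \frac{1}{4758} - \frac{477}{1534} = - \frac{43616}{140361}$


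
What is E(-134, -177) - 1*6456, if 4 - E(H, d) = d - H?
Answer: -6409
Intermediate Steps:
E(H, d) = 4 + H - d (E(H, d) = 4 - (d - H) = 4 + (H - d) = 4 + H - d)
E(-134, -177) - 1*6456 = (4 - 134 - 1*(-177)) - 1*6456 = (4 - 134 + 177) - 6456 = 47 - 6456 = -6409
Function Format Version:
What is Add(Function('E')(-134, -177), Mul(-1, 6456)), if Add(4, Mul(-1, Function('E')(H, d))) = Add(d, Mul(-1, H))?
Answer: -6409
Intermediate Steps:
Function('E')(H, d) = Add(4, H, Mul(-1, d)) (Function('E')(H, d) = Add(4, Mul(-1, Add(d, Mul(-1, H)))) = Add(4, Add(H, Mul(-1, d))) = Add(4, H, Mul(-1, d)))
Add(Function('E')(-134, -177), Mul(-1, 6456)) = Add(Add(4, -134, Mul(-1, -177)), Mul(-1, 6456)) = Add(Add(4, -134, 177), -6456) = Add(47, -6456) = -6409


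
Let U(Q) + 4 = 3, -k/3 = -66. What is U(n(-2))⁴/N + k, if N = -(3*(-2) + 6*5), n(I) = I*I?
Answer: 4751/24 ≈ 197.96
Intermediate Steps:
n(I) = I²
k = 198 (k = -3*(-66) = 198)
U(Q) = -1 (U(Q) = -4 + 3 = -1)
N = -24 (N = -(-6 + 30) = -1*24 = -24)
U(n(-2))⁴/N + k = (-1)⁴/(-24) + 198 = 1*(-1/24) + 198 = -1/24 + 198 = 4751/24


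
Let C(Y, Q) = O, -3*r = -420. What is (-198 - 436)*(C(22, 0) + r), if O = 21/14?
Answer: -89711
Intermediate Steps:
r = 140 (r = -⅓*(-420) = 140)
O = 3/2 (O = 21*(1/14) = 3/2 ≈ 1.5000)
C(Y, Q) = 3/2
(-198 - 436)*(C(22, 0) + r) = (-198 - 436)*(3/2 + 140) = -634*283/2 = -89711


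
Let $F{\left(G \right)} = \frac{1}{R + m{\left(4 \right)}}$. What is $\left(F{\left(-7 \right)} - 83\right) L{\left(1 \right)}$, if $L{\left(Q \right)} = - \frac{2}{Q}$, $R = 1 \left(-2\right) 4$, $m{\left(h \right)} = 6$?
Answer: $167$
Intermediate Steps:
$R = -8$ ($R = \left(-2\right) 4 = -8$)
$F{\left(G \right)} = - \frac{1}{2}$ ($F{\left(G \right)} = \frac{1}{-8 + 6} = \frac{1}{-2} = - \frac{1}{2}$)
$\left(F{\left(-7 \right)} - 83\right) L{\left(1 \right)} = \left(- \frac{1}{2} - 83\right) \left(- \frac{2}{1}\right) = - \frac{167 \left(\left(-2\right) 1\right)}{2} = \left(- \frac{167}{2}\right) \left(-2\right) = 167$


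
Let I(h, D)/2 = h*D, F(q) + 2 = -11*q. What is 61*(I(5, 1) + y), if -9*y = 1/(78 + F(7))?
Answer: 5551/9 ≈ 616.78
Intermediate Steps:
F(q) = -2 - 11*q
I(h, D) = 2*D*h (I(h, D) = 2*(h*D) = 2*(D*h) = 2*D*h)
y = ⅑ (y = -1/(9*(78 + (-2 - 11*7))) = -1/(9*(78 + (-2 - 77))) = -1/(9*(78 - 79)) = -⅑/(-1) = -⅑*(-1) = ⅑ ≈ 0.11111)
61*(I(5, 1) + y) = 61*(2*1*5 + ⅑) = 61*(10 + ⅑) = 61*(91/9) = 5551/9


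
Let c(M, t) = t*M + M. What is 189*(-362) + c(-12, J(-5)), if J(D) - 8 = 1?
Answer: -68538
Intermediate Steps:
J(D) = 9 (J(D) = 8 + 1 = 9)
c(M, t) = M + M*t (c(M, t) = M*t + M = M + M*t)
189*(-362) + c(-12, J(-5)) = 189*(-362) - 12*(1 + 9) = -68418 - 12*10 = -68418 - 120 = -68538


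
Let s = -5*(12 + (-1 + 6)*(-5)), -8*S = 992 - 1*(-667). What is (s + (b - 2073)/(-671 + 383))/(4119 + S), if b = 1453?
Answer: 4835/281637 ≈ 0.017167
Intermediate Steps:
S = -1659/8 (S = -(992 - 1*(-667))/8 = -(992 + 667)/8 = -1/8*1659 = -1659/8 ≈ -207.38)
s = 65 (s = -5*(12 + 5*(-5)) = -5*(12 - 25) = -5*(-13) = 65)
(s + (b - 2073)/(-671 + 383))/(4119 + S) = (65 + (1453 - 2073)/(-671 + 383))/(4119 - 1659/8) = (65 - 620/(-288))/(31293/8) = (65 - 620*(-1/288))*(8/31293) = (65 + 155/72)*(8/31293) = (4835/72)*(8/31293) = 4835/281637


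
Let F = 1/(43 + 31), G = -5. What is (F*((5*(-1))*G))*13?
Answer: 325/74 ≈ 4.3919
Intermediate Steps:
F = 1/74 ≈ 0.013514
(F*((5*(-1))*G))*13 = (((5*(-1))*(-5))/74)*13 = ((-5*(-5))/74)*13 = ((1/74)*25)*13 = (25/74)*13 = 325/74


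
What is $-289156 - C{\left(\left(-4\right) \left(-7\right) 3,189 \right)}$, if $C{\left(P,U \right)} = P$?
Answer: $-289240$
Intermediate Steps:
$-289156 - C{\left(\left(-4\right) \left(-7\right) 3,189 \right)} = -289156 - \left(-4\right) \left(-7\right) 3 = -289156 - 28 \cdot 3 = -289156 - 84 = -289240$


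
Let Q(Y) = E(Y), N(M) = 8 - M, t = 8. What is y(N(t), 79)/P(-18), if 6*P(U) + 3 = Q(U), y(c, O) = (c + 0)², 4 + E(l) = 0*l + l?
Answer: 0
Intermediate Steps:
E(l) = -4 + l (E(l) = -4 + (0*l + l) = -4 + (0 + l) = -4 + l)
y(c, O) = c²
Q(Y) = -4 + Y
P(U) = -7/6 + U/6 (P(U) = -½ + (-4 + U)/6 = -½ + (-⅔ + U/6) = -7/6 + U/6)
y(N(t), 79)/P(-18) = (8 - 1*8)²/(-7/6 + (⅙)*(-18)) = (8 - 8)²/(-7/6 - 3) = 0²/(-25/6) = 0*(-6/25) = 0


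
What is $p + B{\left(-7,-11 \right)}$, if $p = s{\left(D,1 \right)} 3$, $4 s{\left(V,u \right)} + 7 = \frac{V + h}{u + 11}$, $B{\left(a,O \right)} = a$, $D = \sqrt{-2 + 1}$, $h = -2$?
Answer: $- \frac{99}{8} + \frac{i}{16} \approx -12.375 + 0.0625 i$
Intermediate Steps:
$D = i$ ($D = \sqrt{-1} = i \approx 1.0 i$)
$s{\left(V,u \right)} = - \frac{7}{4} + \frac{-2 + V}{4 \left(11 + u\right)}$ ($s{\left(V,u \right)} = - \frac{7}{4} + \frac{\left(V - 2\right) \frac{1}{u + 11}}{4} = - \frac{7}{4} + \frac{\left(-2 + V\right) \frac{1}{11 + u}}{4} = - \frac{7}{4} + \frac{\frac{1}{11 + u} \left(-2 + V\right)}{4} = - \frac{7}{4} + \frac{-2 + V}{4 \left(11 + u\right)}$)
$p = - \frac{43}{8} + \frac{i}{16}$ ($p = \frac{-79 + i - 7}{4 \left(11 + 1\right)} 3 = \frac{-79 + i - 7}{4 \cdot 12} \cdot 3 = \frac{1}{4} \cdot \frac{1}{12} \left(-86 + i\right) 3 = \left(- \frac{43}{24} + \frac{i}{48}\right) 3 = - \frac{43}{8} + \frac{i}{16} \approx -5.375 + 0.0625 i$)
$p + B{\left(-7,-11 \right)} = \left(- \frac{43}{8} + \frac{i}{16}\right) - 7 = - \frac{99}{8} + \frac{i}{16}$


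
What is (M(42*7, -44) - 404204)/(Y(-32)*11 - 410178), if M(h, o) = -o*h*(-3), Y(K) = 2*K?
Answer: 221506/205441 ≈ 1.0782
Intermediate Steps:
M(h, o) = 3*h*o (M(h, o) = -h*o*(-3) = -(-3)*h*o = 3*h*o)
(M(42*7, -44) - 404204)/(Y(-32)*11 - 410178) = (3*(42*7)*(-44) - 404204)/((2*(-32))*11 - 410178) = (3*294*(-44) - 404204)/(-64*11 - 410178) = (-38808 - 404204)/(-704 - 410178) = -443012/(-410882) = -443012*(-1/410882) = 221506/205441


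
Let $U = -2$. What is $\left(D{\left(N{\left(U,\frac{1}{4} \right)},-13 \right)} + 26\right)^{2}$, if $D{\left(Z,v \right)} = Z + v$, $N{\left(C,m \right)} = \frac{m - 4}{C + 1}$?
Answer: $\frac{4489}{16} \approx 280.56$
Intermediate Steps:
$N{\left(C,m \right)} = \frac{-4 + m}{1 + C}$
$\left(D{\left(N{\left(U,\frac{1}{4} \right)},-13 \right)} + 26\right)^{2} = \left(\left(\frac{-4 + \frac{1}{4}}{1 - 2} - 13\right) + 26\right)^{2} = \left(\left(\frac{-4 + \frac{1}{4}}{-1} - 13\right) + 26\right)^{2} = \left(\left(\left(-1\right) \left(- \frac{15}{4}\right) - 13\right) + 26\right)^{2} = \left(\left(\frac{15}{4} - 13\right) + 26\right)^{2} = \left(- \frac{37}{4} + 26\right)^{2} = \left(\frac{67}{4}\right)^{2} = \frac{4489}{16}$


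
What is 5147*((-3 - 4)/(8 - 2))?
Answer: -36029/6 ≈ -6004.8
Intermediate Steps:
5147*((-3 - 4)/(8 - 2)) = 5147*(-7/6) = -36029/6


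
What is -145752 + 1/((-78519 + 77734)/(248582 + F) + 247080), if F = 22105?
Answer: -9748089530171913/66881343175 ≈ -1.4575e+5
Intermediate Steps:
-145752 + 1/((-78519 + 77734)/(248582 + F) + 247080) = -145752 + 1/((-78519 + 77734)/(248582 + 22105) + 247080) = -145752 + 1/(-785/270687 + 247080) = -145752 + 1/(66881343175/270687) = -145752 + 270687/66881343175 = -9748089530171913/66881343175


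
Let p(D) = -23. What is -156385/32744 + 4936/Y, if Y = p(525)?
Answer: -165221239/753112 ≈ -219.38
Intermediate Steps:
Y = -23
-156385/32744 + 4936/Y = -156385/32744 + 4936/(-23) = -156385*1/32744 + 4936*(-1/23) = -156385/32744 - 4936/23 = -165221239/753112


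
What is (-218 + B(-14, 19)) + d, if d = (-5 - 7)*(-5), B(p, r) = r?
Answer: -139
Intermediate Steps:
d = 60 (d = -12*(-5) = 60)
(-218 + B(-14, 19)) + d = (-218 + 19) + 60 = -199 + 60 = -139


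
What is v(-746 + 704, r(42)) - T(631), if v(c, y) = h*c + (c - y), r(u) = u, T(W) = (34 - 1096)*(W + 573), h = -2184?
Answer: 1370292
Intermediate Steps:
T(W) = -608526 - 1062*W (T(W) = -1062*(573 + W) = -608526 - 1062*W)
v(c, y) = -y - 2183*c (v(c, y) = -2184*c + (c - y) = -y - 2183*c)
v(-746 + 704, r(42)) - T(631) = (-1*42 - 2183*(-746 + 704)) - (-608526 - 1062*631) = (-42 - 2183*(-42)) - (-608526 - 670122) = (-42 + 91686) - 1*(-1278648) = 91644 + 1278648 = 1370292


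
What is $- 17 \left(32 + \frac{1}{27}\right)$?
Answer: $- \frac{14705}{27} \approx -544.63$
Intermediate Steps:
$- 17 \left(32 + \frac{1}{27}\right) = \left(-17\right) \frac{865}{27} = - \frac{14705}{27}$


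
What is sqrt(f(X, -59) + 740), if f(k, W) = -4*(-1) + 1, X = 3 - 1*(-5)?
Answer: sqrt(745) ≈ 27.295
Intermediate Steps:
X = 8 (X = 3 + 5 = 8)
f(k, W) = 5 (f(k, W) = 4 + 1 = 5)
sqrt(f(X, -59) + 740) = sqrt(5 + 740) = sqrt(745)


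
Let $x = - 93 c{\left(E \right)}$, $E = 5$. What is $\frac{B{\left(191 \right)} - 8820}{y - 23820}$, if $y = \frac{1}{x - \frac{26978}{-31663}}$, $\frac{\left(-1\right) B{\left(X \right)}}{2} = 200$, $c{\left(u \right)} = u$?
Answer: $\frac{135500042740}{350066302603} \approx 0.38707$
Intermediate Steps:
$x = -465$ ($x = \left(-93\right) 5 = -465$)
$B{\left(X \right)} = -400$ ($B{\left(X \right)} = \left(-2\right) 200 = -400$)
$y = - \frac{31663}{14696317}$ ($y = \frac{1}{-465 - \frac{26978}{-31663}} = \frac{1}{-465 - - \frac{26978}{31663}} = \frac{1}{-465 + \frac{26978}{31663}} = \frac{1}{- \frac{14696317}{31663}} = - \frac{31663}{14696317} \approx -0.0021545$)
$\frac{B{\left(191 \right)} - 8820}{y - 23820} = \frac{-400 - 8820}{- \frac{31663}{14696317} - 23820} = - \frac{9220}{- \frac{350066302603}{14696317}} = \left(-9220\right) \left(- \frac{14696317}{350066302603}\right) = \frac{135500042740}{350066302603}$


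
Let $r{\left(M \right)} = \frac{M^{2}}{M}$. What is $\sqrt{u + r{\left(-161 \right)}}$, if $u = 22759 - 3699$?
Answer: $\sqrt{18899} \approx 137.47$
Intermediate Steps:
$u = 19060$ ($u = 22759 - 3699 = 19060$)
$r{\left(M \right)} = M$
$\sqrt{u + r{\left(-161 \right)}} = \sqrt{19060 - 161} = \sqrt{18899}$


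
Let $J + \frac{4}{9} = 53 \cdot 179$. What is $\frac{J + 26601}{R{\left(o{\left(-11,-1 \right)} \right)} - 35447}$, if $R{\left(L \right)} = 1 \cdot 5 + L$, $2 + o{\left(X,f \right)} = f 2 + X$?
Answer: $- \frac{324788}{319113} \approx -1.0178$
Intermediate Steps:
$o{\left(X,f \right)} = -2 + X + 2 f$ ($o{\left(X,f \right)} = -2 + \left(f 2 + X\right) = -2 + \left(2 f + X\right) = -2 + \left(X + 2 f\right) = -2 + X + 2 f$)
$R{\left(L \right)} = 5 + L$
$J = \frac{85379}{9}$ ($J = - \frac{4}{9} + 53 \cdot 179 = - \frac{4}{9} + 9487 = \frac{85379}{9} \approx 9486.6$)
$\frac{J + 26601}{R{\left(o{\left(-11,-1 \right)} \right)} - 35447} = \frac{\frac{85379}{9} + 26601}{\left(5 - 15\right) - 35447} = \frac{324788}{9 \left(\left(5 - 15\right) - 35447\right)} = \frac{324788}{9 \left(-10 - 35447\right)} = \frac{324788}{9 \left(-35457\right)} = \frac{324788}{9} \left(- \frac{1}{35457}\right) = - \frac{324788}{319113}$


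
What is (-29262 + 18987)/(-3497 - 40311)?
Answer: 10275/43808 ≈ 0.23455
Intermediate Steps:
(-29262 + 18987)/(-3497 - 40311) = -10275/(-43808) = -10275*(-1/43808) = 10275/43808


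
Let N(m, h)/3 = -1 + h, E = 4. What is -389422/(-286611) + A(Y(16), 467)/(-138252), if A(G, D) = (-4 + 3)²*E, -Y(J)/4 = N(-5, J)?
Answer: 4486435325/3302045331 ≈ 1.3587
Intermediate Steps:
N(m, h) = -3 + 3*h (N(m, h) = 3*(-1 + h) = -3 + 3*h)
Y(J) = 12 - 12*J (Y(J) = -4*(-3 + 3*J) = 12 - 12*J)
A(G, D) = 4 (A(G, D) = (-4 + 3)²*4 = (-1)²*4 = 1*4 = 4)
-389422/(-286611) + A(Y(16), 467)/(-138252) = -389422/(-286611) + 4/(-138252) = -389422*(-1/286611) + 4*(-1/138252) = 389422/286611 - 1/34563 = 4486435325/3302045331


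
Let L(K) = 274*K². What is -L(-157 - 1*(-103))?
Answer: -798984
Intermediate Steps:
-L(-157 - 1*(-103)) = -274*(-157 - 1*(-103))² = -274*(-157 + 103)² = -274*(-54)² = -274*2916 = -1*798984 = -798984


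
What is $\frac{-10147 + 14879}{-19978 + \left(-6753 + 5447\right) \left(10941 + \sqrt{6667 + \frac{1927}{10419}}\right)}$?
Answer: $- \frac{44091793860387}{133320178807537109} + \frac{3862495 \sqrt{7237600026}}{133320178807537109} \approx -0.00032826$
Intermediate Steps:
$\frac{-10147 + 14879}{-19978 + \left(-6753 + 5447\right) \left(10941 + \sqrt{6667 + \frac{1927}{10419}}\right)} = \frac{4732}{-19978 - 1306 \left(10941 + \sqrt{6667 + 1927 \cdot \frac{1}{10419}}\right)} = \frac{4732}{-19978 - 1306 \left(10941 + \sqrt{6667 + \frac{1927}{10419}}\right)} = \frac{4732}{-19978 - 1306 \left(10941 + \sqrt{\frac{69465400}{10419}}\right)} = \frac{4732}{-19978 - 1306 \left(10941 + \frac{10 \sqrt{7237600026}}{10419}\right)} = \frac{4732}{-19978 - \left(14288946 + \frac{13060 \sqrt{7237600026}}{10419}\right)} = \frac{4732}{-14308924 - \frac{13060 \sqrt{7237600026}}{10419}}$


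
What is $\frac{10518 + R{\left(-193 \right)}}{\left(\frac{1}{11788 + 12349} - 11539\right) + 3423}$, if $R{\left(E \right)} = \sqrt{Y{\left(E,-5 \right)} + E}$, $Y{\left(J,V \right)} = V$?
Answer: $- \frac{253872966}{195895891} - \frac{72411 i \sqrt{22}}{195895891} \approx -1.296 - 0.0017338 i$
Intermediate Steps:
$R{\left(E \right)} = \sqrt{-5 + E}$
$\frac{10518 + R{\left(-193 \right)}}{\left(\frac{1}{11788 + 12349} - 11539\right) + 3423} = \frac{10518 + \sqrt{-5 - 193}}{\left(\frac{1}{11788 + 12349} - 11539\right) + 3423} = \frac{10518 + \sqrt{-198}}{\left(\frac{1}{24137} - 11539\right) + 3423} = \frac{10518 + 3 i \sqrt{22}}{\left(\frac{1}{24137} - 11539\right) + 3423} = \frac{10518 + 3 i \sqrt{22}}{- \frac{278516842}{24137} + 3423} = \frac{10518 + 3 i \sqrt{22}}{- \frac{195895891}{24137}} = \left(10518 + 3 i \sqrt{22}\right) \left(- \frac{24137}{195895891}\right) = - \frac{253872966}{195895891} - \frac{72411 i \sqrt{22}}{195895891}$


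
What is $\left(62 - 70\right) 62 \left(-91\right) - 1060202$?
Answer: $-1015066$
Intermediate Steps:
$\left(62 - 70\right) 62 \left(-91\right) - 1060202 = \left(-8\right) 62 \left(-91\right) - 1060202 = \left(-496\right) \left(-91\right) - 1060202 = 45136 - 1060202 = -1015066$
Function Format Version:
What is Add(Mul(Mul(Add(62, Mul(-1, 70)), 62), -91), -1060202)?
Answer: -1015066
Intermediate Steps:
Add(Mul(Mul(Add(62, Mul(-1, 70)), 62), -91), -1060202) = Add(Mul(Mul(Add(62, -70), 62), -91), -1060202) = Add(Mul(Mul(-8, 62), -91), -1060202) = Add(Mul(-496, -91), -1060202) = Add(45136, -1060202) = -1015066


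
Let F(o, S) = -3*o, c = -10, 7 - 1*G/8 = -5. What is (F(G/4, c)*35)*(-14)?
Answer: 35280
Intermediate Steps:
G = 96 (G = 56 - 8*(-5) = 56 + 40 = 96)
(F(G/4, c)*35)*(-14) = (-288/4*35)*(-14) = (-3*24*35)*(-14) = -72*35*(-14) = -2520*(-14) = 35280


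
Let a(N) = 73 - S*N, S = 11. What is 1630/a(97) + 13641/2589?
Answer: 1556514/428911 ≈ 3.6290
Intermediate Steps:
a(N) = 73 - 11*N
1630/a(97) + 13641/2589 = 1630/(73 - 11*97) + 13641/2589 = 1630/(73 - 1067) + 13641*(1/2589) = 1630/(-994) + 4547/863 = 1630*(-1/994) + 4547/863 = -815/497 + 4547/863 = 1556514/428911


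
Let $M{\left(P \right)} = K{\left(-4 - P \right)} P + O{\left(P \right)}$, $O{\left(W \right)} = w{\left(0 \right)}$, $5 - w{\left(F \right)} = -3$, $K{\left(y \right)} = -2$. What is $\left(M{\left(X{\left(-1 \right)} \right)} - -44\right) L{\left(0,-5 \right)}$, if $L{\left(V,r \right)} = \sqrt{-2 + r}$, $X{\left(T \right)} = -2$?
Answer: $56 i \sqrt{7} \approx 148.16 i$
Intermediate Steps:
$w{\left(F \right)} = 8$ ($w{\left(F \right)} = 5 - -3 = 5 + 3 = 8$)
$O{\left(W \right)} = 8$
$M{\left(P \right)} = 8 - 2 P$ ($M{\left(P \right)} = - 2 P + 8 = 8 - 2 P$)
$\left(M{\left(X{\left(-1 \right)} \right)} - -44\right) L{\left(0,-5 \right)} = \left(\left(8 - -4\right) - -44\right) \sqrt{-2 - 5} = \left(\left(8 + 4\right) + 44\right) \sqrt{-7} = \left(12 + 44\right) i \sqrt{7} = 56 i \sqrt{7}$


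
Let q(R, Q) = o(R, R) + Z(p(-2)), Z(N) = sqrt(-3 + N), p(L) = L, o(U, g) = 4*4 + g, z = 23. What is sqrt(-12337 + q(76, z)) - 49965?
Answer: -49965 + sqrt(-12245 + I*sqrt(5)) ≈ -49965.0 + 110.66*I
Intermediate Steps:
o(U, g) = 16 + g
q(R, Q) = 16 + R + I*sqrt(5) (q(R, Q) = (16 + R) + sqrt(-3 - 2) = (16 + R) + sqrt(-5) = (16 + R) + I*sqrt(5) = 16 + R + I*sqrt(5))
sqrt(-12337 + q(76, z)) - 49965 = sqrt(-12337 + (16 + 76 + I*sqrt(5))) - 49965 = sqrt(-12337 + (92 + I*sqrt(5))) - 49965 = sqrt(-12245 + I*sqrt(5)) - 49965 = -49965 + sqrt(-12245 + I*sqrt(5))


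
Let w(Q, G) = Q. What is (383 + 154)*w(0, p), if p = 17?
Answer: 0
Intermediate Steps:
(383 + 154)*w(0, p) = (383 + 154)*0 = 537*0 = 0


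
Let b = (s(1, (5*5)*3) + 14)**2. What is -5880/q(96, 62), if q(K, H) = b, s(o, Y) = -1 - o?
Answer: -245/6 ≈ -40.833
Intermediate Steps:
b = 144 (b = ((-1 - 1*1) + 14)**2 = ((-1 - 1) + 14)**2 = (-2 + 14)**2 = 12**2 = 144)
q(K, H) = 144
-5880/q(96, 62) = -5880/144 = -5880*1/144 = -245/6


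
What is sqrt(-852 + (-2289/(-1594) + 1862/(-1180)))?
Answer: 2*I*sqrt(11776402266485)/235115 ≈ 29.191*I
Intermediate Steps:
sqrt(-852 + (-2289/(-1594) + 1862/(-1180))) = sqrt(-852 + (-2289*(-1/1594) + 1862*(-1/1180))) = sqrt(-852 + (2289/1594 - 931/590)) = sqrt(-852 - 33376/235115) = sqrt(-200351356/235115) = 2*I*sqrt(11776402266485)/235115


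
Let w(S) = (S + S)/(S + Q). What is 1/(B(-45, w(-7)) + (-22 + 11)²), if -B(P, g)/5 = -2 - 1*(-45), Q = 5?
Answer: -1/94 ≈ -0.010638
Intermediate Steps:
w(S) = 2*S/(5 + S) (w(S) = (S + S)/(S + 5) = (2*S)/(5 + S) = 2*S/(5 + S))
B(P, g) = -215 (B(P, g) = -5*(-2 - 1*(-45)) = -5*(-2 + 45) = -5*43 = -215)
1/(B(-45, w(-7)) + (-22 + 11)²) = 1/(-215 + (-22 + 11)²) = 1/(-215 + (-11)²) = 1/(-215 + 121) = 1/(-94) = -1/94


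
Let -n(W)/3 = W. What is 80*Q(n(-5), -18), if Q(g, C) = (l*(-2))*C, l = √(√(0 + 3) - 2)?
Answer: 2880*√(-2 + √3) ≈ 1490.8*I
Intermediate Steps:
n(W) = -3*W
l = √(-2 + √3) (l = √(√3 - 2) = √(-2 + √3) ≈ 0.51764*I)
Q(g, C) = -2*C*√(-2 + √3) (Q(g, C) = (√(-2 + √3)*(-2))*C = (-2*√(-2 + √3))*C = -2*C*√(-2 + √3))
80*Q(n(-5), -18) = 80*(-2*I*(-18)*√(2 - √3)) = 80*(36*I*√(2 - √3)) = 2880*I*√(2 - √3)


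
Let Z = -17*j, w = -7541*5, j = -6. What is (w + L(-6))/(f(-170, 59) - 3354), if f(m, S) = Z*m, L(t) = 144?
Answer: 37561/20694 ≈ 1.8151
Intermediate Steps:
w = -37705
Z = 102 (Z = -17*(-6) = 102)
f(m, S) = 102*m
(w + L(-6))/(f(-170, 59) - 3354) = (-37705 + 144)/(102*(-170) - 3354) = -37561/(-17340 - 3354) = -37561/(-20694) = -37561*(-1/20694) = 37561/20694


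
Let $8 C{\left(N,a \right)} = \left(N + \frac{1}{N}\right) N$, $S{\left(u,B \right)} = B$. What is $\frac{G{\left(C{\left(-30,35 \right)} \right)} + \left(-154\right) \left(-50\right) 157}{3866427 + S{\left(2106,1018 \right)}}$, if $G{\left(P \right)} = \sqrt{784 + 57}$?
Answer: $\frac{1208929}{3867445} \approx 0.31259$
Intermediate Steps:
$C{\left(N,a \right)} = \frac{N \left(N + \frac{1}{N}\right)}{8}$ ($C{\left(N,a \right)} = \frac{\left(N + \frac{1}{N}\right) N}{8} = \frac{N \left(N + \frac{1}{N}\right)}{8}$)
$G{\left(P \right)} = 29$ ($G{\left(P \right)} = \sqrt{841} = 29$)
$\frac{G{\left(C{\left(-30,35 \right)} \right)} + \left(-154\right) \left(-50\right) 157}{3866427 + S{\left(2106,1018 \right)}} = \frac{29 + \left(-154\right) \left(-50\right) 157}{3866427 + 1018} = \frac{29 + 7700 \cdot 157}{3867445} = \left(29 + 1208900\right) \frac{1}{3867445} = 1208929 \cdot \frac{1}{3867445} = \frac{1208929}{3867445}$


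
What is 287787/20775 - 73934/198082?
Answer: 9244907614/685858925 ≈ 13.479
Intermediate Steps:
287787/20775 - 73934/198082 = 287787*(1/20775) - 73934*1/198082 = 95929/6925 - 36967/99041 = 9244907614/685858925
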